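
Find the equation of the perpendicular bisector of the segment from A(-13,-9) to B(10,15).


Midpoint = (-1.5, 3)
Slope of AB = dy/dx = 24/23 = 1.0435
Perp slope = -dx/dy = -23/24 = -0.9583
b = My - (perp slope)*Mx = 3 + (23*(-1.5))/24 = 3 - 1.4375 = 1.5625

y = -0.9583x + 1.5625


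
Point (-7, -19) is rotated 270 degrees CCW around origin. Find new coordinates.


cos(270) = 0, sin(270) = -1
x' = -7*0 + 19*(-1) = -19
y' = -7*(-1) - 19*0 = 7

(-19, 7)


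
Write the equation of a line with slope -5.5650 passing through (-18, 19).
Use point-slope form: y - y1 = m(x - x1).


y - 19 = -5.5650(x + 18)
y = -5.5650x + 19 + 5.5650*(-18)
y = -5.5650x - 81.1700

y = -5.5650x - 81.1700


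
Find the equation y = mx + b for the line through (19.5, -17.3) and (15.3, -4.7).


m = (12.6)/(-4.2) = -3.0000
b = y1 - m*x1 = -17.3 - (12.6*19.5)/(-4.2) = -17.3 + 58.5000 = 41.2000

y = -3.0000x + 41.2000


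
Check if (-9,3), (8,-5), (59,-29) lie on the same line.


-9*(-5+ 29) + 8*(-29-3) + 59*(3+ 5)
= -216 - 256 + 472 = 0

Yes, collinear (determinant = 0)


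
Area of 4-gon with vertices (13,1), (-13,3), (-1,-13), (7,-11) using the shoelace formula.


sum(xi*y_{i+1}) = 13*3 - 13*(-13) - 1*(-11) + 7*1 = 226
sum(yi*x_{i+1}) = 1*(-13) + 3*(-1) - 13*7 - 11*13 = -250
Area = |226 + 250|/2 = 476/2 = 238.0000

238.0000 sq units


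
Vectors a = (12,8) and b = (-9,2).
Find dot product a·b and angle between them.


a·b = 12*(-9) + 8*2 = -108 + 16 = -92
|a| = sqrt(144+64) = 14.4222
|b| = sqrt(81+4) = 9.2195
cos(theta) = -92/(sqrt(208)*sqrt(85)) = -92/sqrt(17680) = -0.691905
theta = arccos(-92/sqrt(17680)) = 133.7811 degrees

a·b = -92, theta = 133.7811 deg


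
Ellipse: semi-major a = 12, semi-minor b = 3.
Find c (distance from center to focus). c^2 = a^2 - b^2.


c^2 = 12^2 - 3^2 = 144 - 9 = 135
c = sqrt(135) = 11.6190

c = 11.6190


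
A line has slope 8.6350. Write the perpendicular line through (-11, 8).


Perpendicular slope = -1/m1 = -1/8.6350 = -0.1158
b2 = y0 - m2*x0 = 8 - 11/8.6350 = 8 - 1.2739 = 6.7261

y = -0.1158x + 6.7261


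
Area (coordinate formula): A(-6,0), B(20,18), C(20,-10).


-6*(18+ 10) = -168
20*(-10-0) = -200
20*(0-18) = -360
sum = -728
Area = |-728|/2 = 364.0000

364.0000 sq units


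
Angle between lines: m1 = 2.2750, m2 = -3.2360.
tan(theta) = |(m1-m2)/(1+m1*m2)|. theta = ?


m1-m2 = 5.511
1+m1*m2 = -6.3619
tan(theta) = |5.511/(-6.3619)| = 0.866251
theta = arctan(|5.511/(-6.3619)|) = 40.9008 degrees (acute angle)

40.9008 degrees


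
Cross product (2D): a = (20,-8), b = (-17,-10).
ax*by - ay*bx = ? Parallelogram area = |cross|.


cross = 20*(-10) + 8*(-17) = -200 - 136 = -336
Parallelogram area = |-336| = 336

cross = -336, parallelogram area = 336


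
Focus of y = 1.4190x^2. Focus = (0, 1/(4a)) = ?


a = 1.4190
4a = 5.6760
focus = (0, 1/5.6760) = (0, 0.1762)

Focus = (0, 0.1762)


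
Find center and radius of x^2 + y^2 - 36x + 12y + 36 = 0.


h = -D/2 = 36/2 = 18
k = -E/2 = -12/2 = -6
r^2 = h^2 + k^2 - F = 324 + 36 - 36 = 324
r = 18

Center (18, -6), radius = 18


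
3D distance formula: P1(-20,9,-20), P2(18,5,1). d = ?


dx=38, dy=-4, dz=21
d = sqrt(1444+16+441) = sqrt(1901) = 43.6005

43.6005


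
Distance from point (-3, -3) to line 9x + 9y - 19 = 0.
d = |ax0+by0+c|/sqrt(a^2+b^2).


|9*(-3) + 9*(-3) - 19| = |-73| = 73
sqrt(81 + 81) = sqrt(162) = 12.7279
d = 73/sqrt(162) = 5.7354

5.7354


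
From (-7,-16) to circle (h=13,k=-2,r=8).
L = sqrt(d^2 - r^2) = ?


d = sqrt((-7-13)^2 + (-16+ 2)^2) = sqrt(400+196) = 24.4131
L = sqrt(596.0000 - 64) = sqrt(532.0000) = 23.0651

23.0651


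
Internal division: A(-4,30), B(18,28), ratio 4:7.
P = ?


Px = (4*18 + 7*(-4))/11 = 44/11 = 4.0000
Py = (4*28 + 7*30)/11 = 322/11 = 29.2727

P = (4.0000, 29.2727)


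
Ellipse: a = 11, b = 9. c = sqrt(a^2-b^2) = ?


c^2 = 11^2 - 9^2 = 121 - 81 = 40
c = sqrt(40) = 6.3246

c = 6.3246


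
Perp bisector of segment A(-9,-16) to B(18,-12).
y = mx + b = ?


Midpoint = (4.5, -14)
Slope of AB = dy/dx = 4/27 = 0.1481
Perp slope = -dx/dy = -27/4 = -6.7500
b = My - (perp slope)*Mx = -14 + (27*4.5)/4 = -14 + 30.3750 = 16.3750

y = -6.7500x + 16.3750


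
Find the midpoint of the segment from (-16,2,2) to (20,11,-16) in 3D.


Mx = (-16+20)/2 = 2.0000
My = (2+11)/2 = 6.5000
Mz = (2- 16)/2 = -7.0000

M = (2.0000, 6.5000, -7.0000)


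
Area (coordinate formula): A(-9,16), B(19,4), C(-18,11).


-9*(4-11) = 63
19*(11-16) = -95
-18*(16-4) = -216
sum = -248
Area = |-248|/2 = 124.0000

124.0000 sq units


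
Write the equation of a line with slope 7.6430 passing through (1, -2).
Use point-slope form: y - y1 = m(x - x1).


y + 2 = 7.6430(x - 1)
y = 7.6430x - 2 - 7.6430*1
y = 7.6430x - 9.6430

y = 7.6430x - 9.6430


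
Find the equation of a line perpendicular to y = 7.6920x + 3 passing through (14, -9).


Perpendicular slope = -1/m1 = -1/7.6920 = -0.1300
b2 = y0 - m2*x0 = -9 + 14/7.6920 = -9 + 1.8201 = -7.1799

y = -0.1300x - 7.1799


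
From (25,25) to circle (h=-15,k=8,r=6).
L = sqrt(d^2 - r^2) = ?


d = sqrt((25+ 15)^2 + (25-8)^2) = sqrt(1600+289) = 43.4626
L = sqrt(1889.0000 - 36) = sqrt(1853.0000) = 43.0465

43.0465


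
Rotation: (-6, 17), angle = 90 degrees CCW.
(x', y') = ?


cos(90) = 0, sin(90) = 1
x' = -6*0 - 17*1 = -17
y' = -6*1 + 17*0 = -6

(-17, -6)


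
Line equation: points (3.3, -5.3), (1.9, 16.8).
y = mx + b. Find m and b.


m = (22.1)/(-1.4) = -15.7857
b = y1 - m*x1 = -5.3 - (22.1*3.3)/(-1.4) = -5.3 + 52.0929 = 46.7929

y = -15.7857x + 46.7929


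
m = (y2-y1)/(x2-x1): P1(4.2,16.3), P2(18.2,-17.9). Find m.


dy = -17.9 - 16.3 = -34.2
dx = 18.2 - 4.2 = 14.0
m = -34.2/14.0 = -2.4429

m = -2.4429


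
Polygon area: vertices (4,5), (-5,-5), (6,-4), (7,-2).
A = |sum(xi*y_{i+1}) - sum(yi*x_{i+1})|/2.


sum(xi*y_{i+1}) = 4*(-5) - 5*(-4) + 6*(-2) + 7*5 = 23
sum(yi*x_{i+1}) = 5*(-5) - 5*6 - 4*7 - 2*4 = -91
Area = |23 + 91|/2 = 114/2 = 57.0000

57.0000 sq units


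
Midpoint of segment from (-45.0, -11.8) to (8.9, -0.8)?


Mx = (-45.0 + 8.9)/2 = -36.1/2 = -18.0500
My = (-11.8 - 0.8)/2 = -12.6/2 = -6.3000

(-18.0500, -6.3000)


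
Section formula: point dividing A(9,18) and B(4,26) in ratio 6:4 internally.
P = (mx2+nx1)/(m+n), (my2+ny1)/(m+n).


Px = (6*4 + 4*9)/10 = 60/10 = 6.0000
Py = (6*26 + 4*18)/10 = 228/10 = 22.8000

P = (6.0000, 22.8000)


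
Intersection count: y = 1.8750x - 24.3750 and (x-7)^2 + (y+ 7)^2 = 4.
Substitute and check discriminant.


Substitute y = 1.8750x - 24.3750: (x-7)^2 + (1.8750x- 24.3750+ 7)^2 = 4
Expand to Ax^2 + Bx + C = 0, where b-k = -17.375
A = 1+m^2 = 4.515625
B = 2(m(b-k) - h) = 2(1.8750*(-17.375) - 7) = -79.15625
C = h^2 + (b-k)^2 - r^2 = 49 + 301.890625 - 4 = 346.890625
disc = B^2-4AC = 6265.7119 - 6265.7119 = 0
disc = 0

1 intersection point (tangent)


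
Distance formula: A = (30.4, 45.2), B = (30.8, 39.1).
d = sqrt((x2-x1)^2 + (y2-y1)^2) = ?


dx = 30.8 - 30.4 = 0.4
dy = 39.1 - 45.2 = -6.1
d = sqrt(0.16 + 37.21) = sqrt(37.37) = 6.1131

6.1131


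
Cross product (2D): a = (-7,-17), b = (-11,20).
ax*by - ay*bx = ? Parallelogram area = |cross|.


cross = -7*20 + 17*(-11) = -140 - 187 = -327
Parallelogram area = |-327| = 327

cross = -327, parallelogram area = 327


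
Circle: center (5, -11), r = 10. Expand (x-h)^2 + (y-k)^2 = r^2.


(x-5)^2 + (y+ 11)^2 = 10^2
D = -2h = -10, E = -2k = 22
F = h^2+k^2-r^2 = 25+121-100 = 46

x^2 + y^2 - 10x + 22y + 46 = 0


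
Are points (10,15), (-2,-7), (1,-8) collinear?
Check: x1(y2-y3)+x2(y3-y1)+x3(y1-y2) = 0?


10*(-7+ 8) - 2*(-8-15) + 1*(15+ 7)
= 10 + 46 + 22 = 78

No, not collinear (determinant = 78)


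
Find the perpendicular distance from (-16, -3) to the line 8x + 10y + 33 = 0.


|8*(-16) + 10*(-3) + 33| = |-125| = 125
sqrt(64 + 100) = sqrt(164) = 12.8062
d = 125/sqrt(164) = 9.7609

9.7609


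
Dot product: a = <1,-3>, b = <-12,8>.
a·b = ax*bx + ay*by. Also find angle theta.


a·b = 1*(-12) - 3*8 = -12 - 24 = -36
|a| = sqrt(1+9) = 3.1623
|b| = sqrt(144+64) = 14.4222
cos(theta) = -36/(sqrt(10)*sqrt(208)) = -36/sqrt(2080) = -0.789352
theta = arccos(-36/sqrt(2080)) = 142.1250 degrees

a·b = -36, theta = 142.1250 deg


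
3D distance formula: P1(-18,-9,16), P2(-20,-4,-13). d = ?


dx=-2, dy=5, dz=-29
d = sqrt(4+25+841) = sqrt(870) = 29.4958

29.4958


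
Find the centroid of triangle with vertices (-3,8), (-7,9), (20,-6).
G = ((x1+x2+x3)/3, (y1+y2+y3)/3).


Gx = (-3- 7+20)/3 = 10/3 = 3.3333
Gy = (8+9- 6)/3 = 11/3 = 3.6667

G = (3.3333, 3.6667)


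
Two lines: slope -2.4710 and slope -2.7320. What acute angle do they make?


m1-m2 = 0.261
1+m1*m2 = 7.750772
tan(theta) = |0.261/7.750772| = 0.033674
theta = arctan(|0.261/7.750772|) = 1.9287 degrees (acute angle)

1.9287 degrees


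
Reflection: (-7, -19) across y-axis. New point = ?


Reflection rule for y-axis: (-x, y)
(-7, -19) -> (7, -19)

(7, -19)


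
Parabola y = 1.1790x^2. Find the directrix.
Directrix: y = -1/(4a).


a = 1.1790
1/(4a) = 0.2120
directrix: y = -0.2120 = -0.2120

y = -0.2120


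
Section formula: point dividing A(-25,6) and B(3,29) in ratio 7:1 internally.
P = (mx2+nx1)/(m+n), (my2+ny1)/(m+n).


Px = (7*3 + 1*(-25))/8 = -4/8 = -0.5000
Py = (7*29 + 1*6)/8 = 209/8 = 26.1250

P = (-0.5000, 26.1250)


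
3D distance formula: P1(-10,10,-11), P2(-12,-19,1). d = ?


dx=-2, dy=-29, dz=12
d = sqrt(4+841+144) = sqrt(989) = 31.4484

31.4484


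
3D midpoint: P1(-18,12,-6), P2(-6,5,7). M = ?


Mx = (-18- 6)/2 = -12.0000
My = (12+5)/2 = 8.5000
Mz = (-6+7)/2 = 0.5000

M = (-12.0000, 8.5000, 0.5000)


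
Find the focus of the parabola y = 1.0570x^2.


a = 1.0570
4a = 4.2280
focus = (0, 1/4.2280) = (0, 0.2365)

Focus = (0, 0.2365)


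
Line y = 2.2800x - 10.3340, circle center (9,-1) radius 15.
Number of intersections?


Substitute y = 2.2800x - 10.3340: (x-9)^2 + (2.2800x- 10.3340+ 1)^2 = 225
Expand to Ax^2 + Bx + C = 0, where b-k = -9.334
A = 1+m^2 = 6.1984
B = 2(m(b-k) - h) = 2(2.2800*(-9.334) - 9) = -60.56304
C = h^2 + (b-k)^2 - r^2 = 81 + 87.123556 - 225 = -56.876444
disc = B^2-4AC = 3667.8818 + 1410.1718 = 5078.0536
disc > 0

2 intersection points


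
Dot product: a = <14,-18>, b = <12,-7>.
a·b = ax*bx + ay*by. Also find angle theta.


a·b = 14*12 - 18*(-7) = 168 + 126 = 294
|a| = sqrt(196+324) = 22.8035
|b| = sqrt(144+49) = 13.8924
cos(theta) = 294/(sqrt(520)*sqrt(193)) = 294/sqrt(100360) = 0.928041
theta = arccos(294/sqrt(100360)) = 21.8686 degrees

a·b = 294, theta = 21.8686 deg


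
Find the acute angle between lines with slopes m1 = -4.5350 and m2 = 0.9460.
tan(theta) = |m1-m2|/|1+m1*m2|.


m1-m2 = -5.481
1+m1*m2 = -3.29011
tan(theta) = |-5.481/(-3.29011)| = 1.665902
theta = arctan(|-5.481/(-3.29011)|) = 59.0246 degrees (acute angle)

59.0246 degrees


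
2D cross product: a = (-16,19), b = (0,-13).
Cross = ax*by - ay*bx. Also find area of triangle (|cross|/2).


cross = -16*(-13) - 19*0 = 208 - 0 = 208
Triangle area = |208|/2 = 208/2 = 104.0000

cross = 208, triangle area = 104.0000


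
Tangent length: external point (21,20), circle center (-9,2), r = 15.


d = sqrt((21+ 9)^2 + (20-2)^2) = sqrt(900+324) = 34.9857
L = sqrt(1224.0000 - 225) = sqrt(999.0000) = 31.6070

31.6070


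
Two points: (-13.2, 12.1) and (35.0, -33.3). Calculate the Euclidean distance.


dx = 35.0 + 13.2 = 48.2
dy = -33.3 - 12.1 = -45.4
d = sqrt(2323.24 + 2061.16) = sqrt(4384.4) = 66.2148

66.2148


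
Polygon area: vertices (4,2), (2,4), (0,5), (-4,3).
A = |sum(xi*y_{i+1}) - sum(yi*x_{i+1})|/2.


sum(xi*y_{i+1}) = 4*4 + 2*5 + 0*3 - 4*2 = 18
sum(yi*x_{i+1}) = 2*2 + 4*0 + 5*(-4) + 3*4 = -4
Area = |18 + 4|/2 = 22/2 = 11.0000

11.0000 sq units


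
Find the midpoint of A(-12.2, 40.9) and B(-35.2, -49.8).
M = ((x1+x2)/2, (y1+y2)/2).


Mx = (-12.2 - 35.2)/2 = -47.4/2 = -23.7000
My = (40.9 - 49.8)/2 = -8.9/2 = -4.4500

(-23.7000, -4.4500)


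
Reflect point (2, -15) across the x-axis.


Reflection rule for x-axis: (x, -y)
(2, -15) -> (2, 15)

(2, 15)


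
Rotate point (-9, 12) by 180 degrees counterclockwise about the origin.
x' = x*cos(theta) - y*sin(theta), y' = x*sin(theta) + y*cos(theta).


cos(180) = -1, sin(180) = 0
x' = -9*(-1) - 12*0 = 9
y' = -9*0 + 12*(-1) = -12

(9, -12)


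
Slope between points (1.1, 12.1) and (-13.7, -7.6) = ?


dy = -7.6 - 12.1 = -19.7
dx = -13.7 - 1.1 = -14.8
m = -19.7/(-14.8) = 1.3311

m = 1.3311


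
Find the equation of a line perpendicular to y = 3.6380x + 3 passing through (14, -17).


Perpendicular slope = -1/m1 = -1/3.6380 = -0.2749
b2 = y0 - m2*x0 = -17 + 14/3.6380 = -17 + 3.8483 = -13.1517

y = -0.2749x - 13.1517


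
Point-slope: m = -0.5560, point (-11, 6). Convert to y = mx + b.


y - 6 = -0.5560(x + 11)
y = -0.5560x + 6 + 0.5560*(-11)
y = -0.5560x - 0.1160

y = -0.5560x - 0.1160


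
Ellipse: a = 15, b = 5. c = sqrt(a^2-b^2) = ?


c^2 = 15^2 - 5^2 = 225 - 25 = 200
c = sqrt(200) = 14.1421

c = 14.1421


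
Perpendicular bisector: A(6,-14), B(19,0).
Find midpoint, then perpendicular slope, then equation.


Midpoint = (12.5, -7)
Slope of AB = dy/dx = 14/13 = 1.0769
Perp slope = -dx/dy = -13/14 = -0.9286
b = My - (perp slope)*Mx = -7 + (13*12.5)/14 = -7 + 11.6071 = 4.6071

y = -0.9286x + 4.6071


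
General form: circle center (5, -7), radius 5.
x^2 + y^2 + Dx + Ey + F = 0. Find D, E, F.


(x-5)^2 + (y+ 7)^2 = 5^2
D = -2h = -10, E = -2k = 14
F = h^2+k^2-r^2 = 25+49-25 = 49

D = -10, E = 14, F = 49


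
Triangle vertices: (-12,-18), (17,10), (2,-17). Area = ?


-12*(10+ 17) = -324
17*(-17+ 18) = 17
2*(-18-10) = -56
sum = -363
Area = |-363|/2 = 181.5000

181.5000 sq units


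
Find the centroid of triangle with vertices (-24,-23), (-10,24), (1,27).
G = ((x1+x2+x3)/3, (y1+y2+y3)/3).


Gx = (-24- 10+1)/3 = -33/3 = -11.0000
Gy = (-23+24+27)/3 = 28/3 = 9.3333

G = (-11.0000, 9.3333)


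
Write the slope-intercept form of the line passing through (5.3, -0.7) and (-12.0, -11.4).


m = (-10.7)/(-17.3) = 0.6185
b = y1 - m*x1 = -0.7 - (-10.7*5.3)/(-17.3) = -0.7 - 3.2780 = -3.9780

y = 0.6185x - 3.9780


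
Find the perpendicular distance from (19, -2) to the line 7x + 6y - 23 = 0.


|7*19 + 6*(-2) - 23| = |98| = 98
sqrt(49 + 36) = sqrt(85) = 9.2195
d = 98/sqrt(85) = 10.6296

10.6296


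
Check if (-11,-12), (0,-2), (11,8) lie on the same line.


-11*(-2-8) + 0*(8+ 12) + 11*(-12+ 2)
= 110 + 0 - 110 = 0

Yes, collinear (determinant = 0)


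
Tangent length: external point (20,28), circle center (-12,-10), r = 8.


d = sqrt((20+ 12)^2 + (28+ 10)^2) = sqrt(1024+1444) = 49.6790
L = sqrt(2468.0000 - 64) = sqrt(2404.0000) = 49.0306

49.0306


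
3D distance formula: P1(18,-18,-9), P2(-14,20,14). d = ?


dx=-32, dy=38, dz=23
d = sqrt(1024+1444+529) = sqrt(2997) = 54.7449

54.7449


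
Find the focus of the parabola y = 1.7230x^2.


a = 1.7230
4a = 6.8920
focus = (0, 1/6.8920) = (0, 0.1451)

Focus = (0, 0.1451)


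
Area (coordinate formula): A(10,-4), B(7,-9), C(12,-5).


10*(-9+ 5) = -40
7*(-5+ 4) = -7
12*(-4+ 9) = 60
sum = 13
Area = |13|/2 = 6.5000

6.5000 sq units


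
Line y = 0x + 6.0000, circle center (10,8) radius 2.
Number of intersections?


Substitute y = 0x + 6.0000: (x-10)^2 + (0x+6.0000-8)^2 = 4
Expand to Ax^2 + Bx + C = 0, where b-k = -2
A = 1+m^2 = 1
B = 2(m(b-k) - h) = 2(0*(-2) - 10) = -20
C = h^2 + (b-k)^2 - r^2 = 100 + 4 - 4 = 100
disc = B^2-4AC = 400.0000 - 400.0000 = 0
disc = 0

1 intersection point (tangent)


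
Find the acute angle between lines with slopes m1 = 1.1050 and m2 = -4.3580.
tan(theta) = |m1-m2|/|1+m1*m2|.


m1-m2 = 5.463
1+m1*m2 = -3.81559
tan(theta) = |5.463/(-3.81559)| = 1.431758
theta = arctan(|5.463/(-3.81559)|) = 55.0679 degrees (acute angle)

55.0679 degrees


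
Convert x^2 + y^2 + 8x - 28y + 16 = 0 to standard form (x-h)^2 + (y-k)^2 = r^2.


h = -D/2 = -8/2 = -4
k = -E/2 = 28/2 = 14
r^2 = h^2 + k^2 - F = 16 + 196 - 16 = 196
r = 14

Center (-4, 14), radius = 14


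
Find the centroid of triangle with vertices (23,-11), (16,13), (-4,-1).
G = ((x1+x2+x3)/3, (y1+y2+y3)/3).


Gx = (23+16- 4)/3 = 35/3 = 11.6667
Gy = (-11+13- 1)/3 = 1/3 = 0.3333

G = (11.6667, 0.3333)


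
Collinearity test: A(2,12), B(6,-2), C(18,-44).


2*(-2+ 44) + 6*(-44-12) + 18*(12+ 2)
= 84 - 336 + 252 = 0

Yes, collinear (determinant = 0)


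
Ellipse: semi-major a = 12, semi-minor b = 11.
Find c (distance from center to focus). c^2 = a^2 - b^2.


c^2 = 12^2 - 11^2 = 144 - 121 = 23
c = sqrt(23) = 4.7958

c = 4.7958


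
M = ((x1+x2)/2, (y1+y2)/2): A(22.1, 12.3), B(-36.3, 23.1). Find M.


Mx = (22.1 - 36.3)/2 = -14.2/2 = -7.1000
My = (12.3 + 23.1)/2 = 35.4/2 = 17.7000

(-7.1000, 17.7000)


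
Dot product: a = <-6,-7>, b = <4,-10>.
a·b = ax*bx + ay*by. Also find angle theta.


a·b = -6*4 - 7*(-10) = -24 + 70 = 46
|a| = sqrt(36+49) = 9.2195
|b| = sqrt(16+100) = 10.7703
cos(theta) = 46/(sqrt(85)*sqrt(116)) = 46/sqrt(9860) = 0.463254
theta = arccos(46/sqrt(9860)) = 62.4027 degrees

a·b = 46, theta = 62.4027 deg


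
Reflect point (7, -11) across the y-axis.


Reflection rule for y-axis: (-x, y)
(7, -11) -> (-7, -11)

(-7, -11)


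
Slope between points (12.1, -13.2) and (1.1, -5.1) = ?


dy = -5.1 + 13.2 = 8.1
dx = 1.1 - 12.1 = -11.0
m = 8.1/(-11.0) = -0.7364

m = -0.7364


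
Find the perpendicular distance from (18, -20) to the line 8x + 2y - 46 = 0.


|8*18 + 2*(-20) - 46| = |58| = 58
sqrt(64 + 4) = sqrt(68) = 8.2462
d = 58/sqrt(68) = 7.0335

7.0335


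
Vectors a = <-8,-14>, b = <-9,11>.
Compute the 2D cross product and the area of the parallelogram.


cross = -8*11 + 14*(-9) = -88 - 126 = -214
Parallelogram area = |-214| = 214

cross = -214, parallelogram area = 214


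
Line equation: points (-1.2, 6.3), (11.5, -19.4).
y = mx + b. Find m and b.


m = (-25.7)/(12.7) = -2.0236
b = y1 - m*x1 = 6.3 - (-25.7*(-1.2))/(12.7) = 6.3 - 2.4283 = 3.8717

y = -2.0236x + 3.8717


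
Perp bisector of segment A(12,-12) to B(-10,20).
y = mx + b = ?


Midpoint = (1, 4)
Slope of AB = dy/dx = 32/(-22) = -1.4545
Perp slope = -dx/dy = 22/32 = 0.6875
b = My - (perp slope)*Mx = 4 + (-22*1)/32 = 4 - 0.6875 = 3.3125

y = 0.6875x + 3.3125


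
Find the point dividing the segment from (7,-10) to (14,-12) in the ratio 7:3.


Px = (7*14 + 3*7)/10 = 119/10 = 11.9000
Py = (7*(-12) + 3*(-10))/10 = -114/10 = -11.4000

P = (11.9000, -11.4000)


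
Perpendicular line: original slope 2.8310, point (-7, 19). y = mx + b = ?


Perpendicular slope = -1/m1 = -1/2.8310 = -0.3532
b2 = y0 - m2*x0 = 19 - 7/2.8310 = 19 - 2.4726 = 16.5274

y = -0.3532x + 16.5274


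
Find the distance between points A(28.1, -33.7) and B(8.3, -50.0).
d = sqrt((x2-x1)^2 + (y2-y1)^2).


dx = 8.3 - 28.1 = -19.8
dy = -50.0 + 33.7 = -16.3
d = sqrt(392.04 + 265.69) = sqrt(657.73) = 25.6462

25.6462


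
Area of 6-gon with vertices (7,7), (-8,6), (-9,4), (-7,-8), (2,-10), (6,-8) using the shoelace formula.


sum(xi*y_{i+1}) = 7*6 - 8*4 - 9*(-8) - 7*(-10) + 2*(-8) + 6*7 = 178
sum(yi*x_{i+1}) = 7*(-8) + 6*(-9) + 4*(-7) - 8*2 - 10*6 - 8*7 = -270
Area = |178 + 270|/2 = 448/2 = 224.0000

224.0000 sq units


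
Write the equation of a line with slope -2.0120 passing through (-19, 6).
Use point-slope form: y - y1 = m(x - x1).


y - 6 = -2.0120(x + 19)
y = -2.0120x + 6 + 2.0120*(-19)
y = -2.0120x - 32.2280

y = -2.0120x - 32.2280


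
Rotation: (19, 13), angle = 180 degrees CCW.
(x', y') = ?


cos(180) = -1, sin(180) = 0
x' = 19*(-1) - 13*0 = -19
y' = 19*0 + 13*(-1) = -13

(-19, -13)


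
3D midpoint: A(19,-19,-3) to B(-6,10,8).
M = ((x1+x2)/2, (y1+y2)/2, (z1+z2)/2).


Mx = (19- 6)/2 = 6.5000
My = (-19+10)/2 = -4.5000
Mz = (-3+8)/2 = 2.5000

M = (6.5000, -4.5000, 2.5000)


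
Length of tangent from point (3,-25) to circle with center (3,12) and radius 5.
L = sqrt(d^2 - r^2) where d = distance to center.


d = sqrt((3-3)^2 + (-25-12)^2) = sqrt(0+1369) = 37.0000
L = sqrt(1369.0000 - 25) = sqrt(1344.0000) = 36.6606

36.6606


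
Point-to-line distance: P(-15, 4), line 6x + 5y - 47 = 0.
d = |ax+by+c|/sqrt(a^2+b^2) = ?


|6*(-15) + 5*4 - 47| = |-117| = 117
sqrt(36 + 25) = sqrt(61) = 7.8102
d = 117/sqrt(61) = 14.9803

14.9803


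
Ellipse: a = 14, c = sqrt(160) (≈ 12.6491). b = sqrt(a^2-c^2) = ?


b^2 = 14^2 - (sqrt(160))^2 = 196 - 160 = 36
b = sqrt(36) = 6

b = 6


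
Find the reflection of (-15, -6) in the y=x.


Reflection rule for y=x: (y, x)
(-15, -6) -> (-6, -15)

(-6, -15)


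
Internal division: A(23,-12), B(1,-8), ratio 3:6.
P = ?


Px = (3*1 + 6*23)/9 = 141/9 = 15.6667
Py = (3*(-8) + 6*(-12))/9 = -96/9 = -10.6667

P = (15.6667, -10.6667)


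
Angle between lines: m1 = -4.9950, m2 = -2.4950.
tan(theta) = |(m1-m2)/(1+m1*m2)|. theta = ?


m1-m2 = -2.5
1+m1*m2 = 13.462525
tan(theta) = |-2.5/13.462525| = 0.185701
theta = arctan(|-2.5/13.462525|) = 10.5200 degrees (acute angle)

10.5200 degrees


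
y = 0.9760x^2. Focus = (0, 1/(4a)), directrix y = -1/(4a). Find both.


a = 0.9760
1/(4a) = 0.2561
Focus = (0, 0.2561)
Directrix: y = -0.2561

Focus = (0, 0.2561), Directrix: y = -0.2561


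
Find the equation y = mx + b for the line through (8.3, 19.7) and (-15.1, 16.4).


m = (-3.3)/(-23.4) = 0.1410
b = y1 - m*x1 = 19.7 - (-3.3*8.3)/(-23.4) = 19.7 - 1.1705 = 18.5295

y = 0.1410x + 18.5295


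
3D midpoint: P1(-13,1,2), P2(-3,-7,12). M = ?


Mx = (-13- 3)/2 = -8.0000
My = (1- 7)/2 = -3.0000
Mz = (2+12)/2 = 7.0000

M = (-8.0000, -3.0000, 7.0000)


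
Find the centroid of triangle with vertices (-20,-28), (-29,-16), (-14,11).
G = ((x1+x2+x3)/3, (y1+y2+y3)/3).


Gx = (-20- 29- 14)/3 = -63/3 = -21.0000
Gy = (-28- 16+11)/3 = -33/3 = -11.0000

G = (-21.0000, -11.0000)


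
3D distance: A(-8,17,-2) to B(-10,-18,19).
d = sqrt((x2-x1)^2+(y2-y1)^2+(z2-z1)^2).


dx=-2, dy=-35, dz=21
d = sqrt(4+1225+441) = sqrt(1670) = 40.8656

40.8656


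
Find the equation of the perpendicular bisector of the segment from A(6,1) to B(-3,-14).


Midpoint = (1.5, -6.5)
Slope of AB = dy/dx = -15/(-9) = 1.6667
Perp slope = -dx/dy = -9/15 = -0.6000
b = My - (perp slope)*Mx = -6.5 + (-9*1.5)/(-15) = -6.5 + 0.9000 = -5.6000

y = -0.6000x - 5.6000


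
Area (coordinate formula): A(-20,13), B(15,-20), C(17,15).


-20*(-20-15) = 700
15*(15-13) = 30
17*(13+ 20) = 561
sum = 1291
Area = |1291|/2 = 645.5000

645.5000 sq units


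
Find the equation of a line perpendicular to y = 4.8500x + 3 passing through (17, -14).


Perpendicular slope = -1/m1 = -1/4.8500 = -0.2062
b2 = y0 - m2*x0 = -14 + 17/4.8500 = -14 + 3.5052 = -10.4948

y = -0.2062x - 10.4948


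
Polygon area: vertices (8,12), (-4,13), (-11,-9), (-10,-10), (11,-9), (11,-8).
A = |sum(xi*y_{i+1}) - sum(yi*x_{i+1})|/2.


sum(xi*y_{i+1}) = 8*13 - 4*(-9) - 11*(-10) - 10*(-9) + 11*(-8) + 11*12 = 384
sum(yi*x_{i+1}) = 12*(-4) + 13*(-11) - 9*(-10) - 10*11 - 9*11 - 8*8 = -374
Area = |384 + 374|/2 = 758/2 = 379.0000

379.0000 sq units


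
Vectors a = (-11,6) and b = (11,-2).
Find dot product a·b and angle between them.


a·b = -11*11 + 6*(-2) = -121 - 12 = -133
|a| = sqrt(121+36) = 12.5300
|b| = sqrt(121+4) = 11.1803
cos(theta) = -133/(sqrt(157)*sqrt(125)) = -133/sqrt(19625) = -0.949395
theta = arccos(-133/sqrt(19625)) = 161.6944 degrees

a·b = -133, theta = 161.6944 deg


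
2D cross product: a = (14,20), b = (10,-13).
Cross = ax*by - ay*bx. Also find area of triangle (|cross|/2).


cross = 14*(-13) - 20*10 = -182 - 200 = -382
Triangle area = |-382|/2 = 382/2 = 191.0000

cross = -382, triangle area = 191.0000


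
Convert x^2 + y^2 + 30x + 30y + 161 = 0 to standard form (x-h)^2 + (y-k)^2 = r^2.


h = -D/2 = -30/2 = -15
k = -E/2 = -30/2 = -15
r^2 = h^2 + k^2 - F = 225 + 225 - 161 = 289
r = 17

Center (-15, -15), radius = 17


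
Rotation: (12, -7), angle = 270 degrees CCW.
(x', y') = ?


cos(270) = 0, sin(270) = -1
x' = 12*0 + 7*(-1) = -7
y' = 12*(-1) - 7*0 = -12

(-7, -12)


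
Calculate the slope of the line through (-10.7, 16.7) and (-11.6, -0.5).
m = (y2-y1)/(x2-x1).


dy = -0.5 - 16.7 = -17.2
dx = -11.6 + 10.7 = -0.9
m = -17.2/(-0.9) = 19.1111

m = 19.1111


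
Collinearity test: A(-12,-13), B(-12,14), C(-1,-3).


-12*(14+ 3) - 12*(-3+ 13) - 1*(-13-14)
= -204 - 120 + 27 = -297

No, not collinear (determinant = -297)


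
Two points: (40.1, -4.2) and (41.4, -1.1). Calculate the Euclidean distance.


dx = 41.4 - 40.1 = 1.3
dy = -1.1 + 4.2 = 3.1
d = sqrt(1.69 + 9.61) = sqrt(11.3) = 3.3615

3.3615


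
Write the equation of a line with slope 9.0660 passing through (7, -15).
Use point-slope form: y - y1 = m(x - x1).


y + 15 = 9.0660(x - 7)
y = 9.0660x - 15 - 9.0660*7
y = 9.0660x - 78.4620

y = 9.0660x - 78.4620


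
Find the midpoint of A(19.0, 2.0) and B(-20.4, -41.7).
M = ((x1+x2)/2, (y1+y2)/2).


Mx = (19.0 - 20.4)/2 = -1.4/2 = -0.7000
My = (2.0 - 41.7)/2 = -39.7/2 = -19.8500

(-0.7000, -19.8500)


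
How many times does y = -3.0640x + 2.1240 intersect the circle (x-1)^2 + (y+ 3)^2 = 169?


Substitute y = -3.0640x + 2.1240: (x-1)^2 + (-3.0640x+2.1240+ 3)^2 = 169
Expand to Ax^2 + Bx + C = 0, where b-k = 5.124
A = 1+m^2 = 10.388096
B = 2(m(b-k) - h) = 2(-3.0640*5.124 - 1) = -33.399872
C = h^2 + (b-k)^2 - r^2 = 1 + 26.255376 - 169 = -141.744624
disc = B^2-4AC = 1115.5514 + 5889.8270 = 7005.3784
disc > 0

2 intersection points


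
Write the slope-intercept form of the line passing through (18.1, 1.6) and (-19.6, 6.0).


m = (4.4)/(-37.7) = -0.1167
b = y1 - m*x1 = 1.6 - (4.4*18.1)/(-37.7) = 1.6 + 2.1125 = 3.7125

y = -0.1167x + 3.7125


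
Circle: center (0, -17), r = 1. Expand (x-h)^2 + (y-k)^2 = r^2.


(x-0)^2 + (y+ 17)^2 = 1^2
D = -2h = 0, E = -2k = 34
F = h^2+k^2-r^2 = 0+289-1 = 288

x^2 + y^2 + 34y + 288 = 0


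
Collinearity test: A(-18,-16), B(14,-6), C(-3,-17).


-18*(-6+ 17) + 14*(-17+ 16) - 3*(-16+ 6)
= -198 - 14 + 30 = -182

No, not collinear (determinant = -182)


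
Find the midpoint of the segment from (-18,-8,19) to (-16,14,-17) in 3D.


Mx = (-18- 16)/2 = -17.0000
My = (-8+14)/2 = 3.0000
Mz = (19- 17)/2 = 1.0000

M = (-17.0000, 3.0000, 1.0000)


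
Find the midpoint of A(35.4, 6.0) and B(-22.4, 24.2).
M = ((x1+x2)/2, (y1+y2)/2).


Mx = (35.4 - 22.4)/2 = 13.0/2 = 6.5000
My = (6.0 + 24.2)/2 = 30.2/2 = 15.1000

(6.5000, 15.1000)


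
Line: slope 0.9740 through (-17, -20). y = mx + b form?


y + 20 = 0.9740(x + 17)
y = 0.9740x - 20 - 0.9740*(-17)
y = 0.9740x - 3.4420

y = 0.9740x - 3.4420


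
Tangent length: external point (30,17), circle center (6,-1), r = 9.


d = sqrt((30-6)^2 + (17+ 1)^2) = sqrt(576+324) = 30.0000
L = sqrt(900.0000 - 81) = sqrt(819.0000) = 28.6182

28.6182


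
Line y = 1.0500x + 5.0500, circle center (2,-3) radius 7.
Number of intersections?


Substitute y = 1.0500x + 5.0500: (x-2)^2 + (1.0500x+5.0500+ 3)^2 = 49
Expand to Ax^2 + Bx + C = 0, where b-k = 8.05
A = 1+m^2 = 2.1025
B = 2(m(b-k) - h) = 2(1.0500*8.05 - 2) = 12.905
C = h^2 + (b-k)^2 - r^2 = 4 + 64.8025 - 49 = 19.8025
disc = B^2-4AC = 166.5390 - 166.5390 = 0
disc = 0

1 intersection point (tangent)


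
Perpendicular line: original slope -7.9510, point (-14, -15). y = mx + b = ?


Perpendicular slope = -1/m1 = -1/(-7.9510) = 0.1258
b2 = y0 - m2*x0 = -15 - 14/(-7.9510) = -15 + 1.7608 = -13.2392

y = 0.1258x - 13.2392


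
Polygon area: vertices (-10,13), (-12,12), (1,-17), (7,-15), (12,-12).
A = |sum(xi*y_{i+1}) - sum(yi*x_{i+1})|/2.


sum(xi*y_{i+1}) = -10*12 - 12*(-17) + 1*(-15) + 7*(-12) + 12*13 = 141
sum(yi*x_{i+1}) = 13*(-12) + 12*1 - 17*7 - 15*12 - 12*(-10) = -323
Area = |141 + 323|/2 = 464/2 = 232.0000

232.0000 sq units


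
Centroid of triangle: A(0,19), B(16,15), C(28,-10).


Gx = (0+16+28)/3 = 44/3 = 14.6667
Gy = (19+15- 10)/3 = 24/3 = 8.0000

G = (14.6667, 8.0000)


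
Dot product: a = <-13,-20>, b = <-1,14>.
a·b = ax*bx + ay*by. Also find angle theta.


a·b = -13*(-1) - 20*14 = 13 - 280 = -267
|a| = sqrt(169+400) = 23.8537
|b| = sqrt(1+196) = 14.0357
cos(theta) = -267/(sqrt(569)*sqrt(197)) = -267/sqrt(112093) = -0.797484
theta = arccos(-267/sqrt(112093)) = 142.8905 degrees

a·b = -267, theta = 142.8905 deg


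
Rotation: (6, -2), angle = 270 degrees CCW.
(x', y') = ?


cos(270) = 0, sin(270) = -1
x' = 6*0 + 2*(-1) = -2
y' = 6*(-1) - 2*0 = -6

(-2, -6)


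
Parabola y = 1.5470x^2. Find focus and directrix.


a = 1.5470
1/(4a) = 0.1616
Focus = (0, 0.1616)
Directrix: y = -0.1616

Focus = (0, 0.1616), Directrix: y = -0.1616


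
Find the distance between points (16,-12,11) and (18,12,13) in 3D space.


dx=2, dy=24, dz=2
d = sqrt(4+576+4) = sqrt(584) = 24.1661

24.1661


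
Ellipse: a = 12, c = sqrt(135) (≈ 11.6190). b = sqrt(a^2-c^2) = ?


b^2 = 12^2 - (sqrt(135))^2 = 144 - 135 = 9
b = sqrt(9) = 3

b = 3


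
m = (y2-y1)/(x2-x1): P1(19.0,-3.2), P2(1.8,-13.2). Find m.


dy = -13.2 + 3.2 = -10.0
dx = 1.8 - 19.0 = -17.2
m = -10.0/(-17.2) = 0.5814

m = 0.5814


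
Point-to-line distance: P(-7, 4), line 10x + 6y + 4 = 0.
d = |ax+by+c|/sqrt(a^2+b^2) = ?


|10*(-7) + 6*4 + 4| = |-42| = 42
sqrt(100 + 36) = sqrt(136) = 11.6619
d = 42/sqrt(136) = 3.6015

3.6015


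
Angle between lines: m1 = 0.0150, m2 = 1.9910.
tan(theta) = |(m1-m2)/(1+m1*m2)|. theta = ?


m1-m2 = -1.976
1+m1*m2 = 1.029865
tan(theta) = |-1.976/1.029865| = 1.918698
theta = arctan(|-1.976/1.029865|) = 62.4721 degrees (acute angle)

62.4721 degrees


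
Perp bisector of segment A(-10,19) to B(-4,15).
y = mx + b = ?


Midpoint = (-7, 17)
Slope of AB = dy/dx = -4/6 = -0.6667
Perp slope = -dx/dy = 6/4 = 1.5000
b = My - (perp slope)*Mx = 17 + (6*(-7))/(-4) = 17 + 10.5000 = 27.5000

y = 1.5000x + 27.5000


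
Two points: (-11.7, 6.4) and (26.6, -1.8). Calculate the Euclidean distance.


dx = 26.6 + 11.7 = 38.3
dy = -1.8 - 6.4 = -8.2
d = sqrt(1466.89 + 67.24) = sqrt(1534.13) = 39.1680

39.1680


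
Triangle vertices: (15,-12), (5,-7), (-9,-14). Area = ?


15*(-7+ 14) = 105
5*(-14+ 12) = -10
-9*(-12+ 7) = 45
sum = 140
Area = |140|/2 = 70.0000

70.0000 sq units


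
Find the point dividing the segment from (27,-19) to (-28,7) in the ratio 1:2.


Px = (1*(-28) + 2*27)/3 = 26/3 = 8.6667
Py = (1*7 + 2*(-19))/3 = -31/3 = -10.3333

P = (8.6667, -10.3333)


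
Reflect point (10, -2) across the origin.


Reflection rule for origin: (-x, -y)
(10, -2) -> (-10, 2)

(-10, 2)


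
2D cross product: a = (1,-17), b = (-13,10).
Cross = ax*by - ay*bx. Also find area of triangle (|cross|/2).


cross = 1*10 + 17*(-13) = 10 - 221 = -211
Triangle area = |-211|/2 = 211/2 = 105.5000

cross = -211, triangle area = 105.5000


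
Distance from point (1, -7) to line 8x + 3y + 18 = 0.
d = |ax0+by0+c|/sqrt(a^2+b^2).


|8*1 + 3*(-7) + 18| = |5| = 5
sqrt(64 + 9) = sqrt(73) = 8.5440
d = 5/sqrt(73) = 0.5852

0.5852


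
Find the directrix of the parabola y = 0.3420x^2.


a = 0.3420
1/(4a) = 0.7310
directrix: y = -0.7310 = -0.7310

y = -0.7310


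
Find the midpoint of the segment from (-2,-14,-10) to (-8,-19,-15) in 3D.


Mx = (-2- 8)/2 = -5.0000
My = (-14- 19)/2 = -16.5000
Mz = (-10- 15)/2 = -12.5000

M = (-5.0000, -16.5000, -12.5000)


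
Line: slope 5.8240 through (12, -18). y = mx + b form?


y + 18 = 5.8240(x - 12)
y = 5.8240x - 18 - 5.8240*12
y = 5.8240x - 87.8880

y = 5.8240x - 87.8880


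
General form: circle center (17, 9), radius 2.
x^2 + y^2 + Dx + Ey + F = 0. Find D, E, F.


(x-17)^2 + (y-9)^2 = 2^2
D = -2h = -34, E = -2k = -18
F = h^2+k^2-r^2 = 289+81-4 = 366

D = -34, E = -18, F = 366


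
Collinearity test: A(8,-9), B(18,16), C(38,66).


8*(16-66) + 18*(66+ 9) + 38*(-9-16)
= -400 + 1350 - 950 = 0

Yes, collinear (determinant = 0)


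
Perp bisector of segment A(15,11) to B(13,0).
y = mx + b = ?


Midpoint = (14, 5.5)
Slope of AB = dy/dx = -11/(-2) = 5.5000
Perp slope = -dx/dy = -2/11 = -0.1818
b = My - (perp slope)*Mx = 5.5 + (-2*14)/(-11) = 5.5 + 2.5455 = 8.0455

y = -0.1818x + 8.0455


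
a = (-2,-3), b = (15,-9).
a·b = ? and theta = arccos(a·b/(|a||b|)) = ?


a·b = -2*15 - 3*(-9) = -30 + 27 = -3
|a| = sqrt(4+9) = 3.6056
|b| = sqrt(225+81) = 17.4929
cos(theta) = -3/(sqrt(13)*sqrt(306)) = -3/sqrt(3978) = -0.047565
theta = arccos(-3/sqrt(3978)) = 92.7263 degrees

a·b = -3, theta = 92.7263 deg


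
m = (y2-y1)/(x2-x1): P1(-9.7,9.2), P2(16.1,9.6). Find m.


dy = 9.6 - 9.2 = 0.4
dx = 16.1 + 9.7 = 25.8
m = 0.4/25.8 = 0.0155

m = 0.0155


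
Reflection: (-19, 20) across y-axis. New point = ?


Reflection rule for y-axis: (-x, y)
(-19, 20) -> (19, 20)

(19, 20)


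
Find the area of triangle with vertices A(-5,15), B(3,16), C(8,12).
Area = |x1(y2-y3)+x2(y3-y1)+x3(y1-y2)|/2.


-5*(16-12) = -20
3*(12-15) = -9
8*(15-16) = -8
sum = -37
Area = |-37|/2 = 18.5000

18.5000 sq units


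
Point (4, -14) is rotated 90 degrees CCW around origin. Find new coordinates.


cos(90) = 0, sin(90) = 1
x' = 4*0 + 14*1 = 14
y' = 4*1 - 14*0 = 4

(14, 4)


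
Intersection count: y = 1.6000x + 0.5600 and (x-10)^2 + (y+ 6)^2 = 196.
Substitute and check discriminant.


Substitute y = 1.6000x + 0.5600: (x-10)^2 + (1.6000x+0.5600+ 6)^2 = 196
Expand to Ax^2 + Bx + C = 0, where b-k = 6.56
A = 1+m^2 = 3.56
B = 2(m(b-k) - h) = 2(1.6000*6.56 - 10) = 0.992
C = h^2 + (b-k)^2 - r^2 = 100 + 43.0336 - 196 = -52.9664
disc = B^2-4AC = 0.9841 + 754.2415 = 755.2256
disc > 0

2 intersection points


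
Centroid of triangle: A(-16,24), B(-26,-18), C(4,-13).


Gx = (-16- 26+4)/3 = -38/3 = -12.6667
Gy = (24- 18- 13)/3 = -7/3 = -2.3333

G = (-12.6667, -2.3333)


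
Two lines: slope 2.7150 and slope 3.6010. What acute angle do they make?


m1-m2 = -0.886
1+m1*m2 = 10.776715
tan(theta) = |-0.886/10.776715| = 0.082214
theta = arctan(|-0.886/10.776715|) = 4.7000 degrees (acute angle)

4.7000 degrees


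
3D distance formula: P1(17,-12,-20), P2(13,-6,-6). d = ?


dx=-4, dy=6, dz=14
d = sqrt(16+36+196) = sqrt(248) = 15.7480

15.7480


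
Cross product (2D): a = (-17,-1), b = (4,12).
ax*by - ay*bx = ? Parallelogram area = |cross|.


cross = -17*12 + 1*4 = -204 + 4 = -200
Parallelogram area = |-200| = 200

cross = -200, parallelogram area = 200


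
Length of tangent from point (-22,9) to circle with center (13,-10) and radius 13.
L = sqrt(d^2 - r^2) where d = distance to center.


d = sqrt((-22-13)^2 + (9+ 10)^2) = sqrt(1225+361) = 39.8246
L = sqrt(1586.0000 - 169) = sqrt(1417.0000) = 37.6431

37.6431


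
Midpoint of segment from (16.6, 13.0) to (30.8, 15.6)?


Mx = (16.6 + 30.8)/2 = 47.4/2 = 23.7000
My = (13.0 + 15.6)/2 = 28.6/2 = 14.3000

(23.7000, 14.3000)


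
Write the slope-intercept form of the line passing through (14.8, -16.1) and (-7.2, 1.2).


m = (17.3)/(-22.0) = -0.7864
b = y1 - m*x1 = -16.1 - (17.3*14.8)/(-22.0) = -16.1 + 11.6382 = -4.4618

y = -0.7864x - 4.4618


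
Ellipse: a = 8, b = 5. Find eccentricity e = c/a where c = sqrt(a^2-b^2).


c = sqrt(64-25) = sqrt(39) = 6.2450
e = c/a = sqrt(39)/8 = 0.7806

e = 0.7806


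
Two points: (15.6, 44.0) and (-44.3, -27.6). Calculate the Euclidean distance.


dx = -44.3 - 15.6 = -59.9
dy = -27.6 - 44.0 = -71.6
d = sqrt(3588.01 + 5126.56) = sqrt(8714.57) = 93.3519

93.3519


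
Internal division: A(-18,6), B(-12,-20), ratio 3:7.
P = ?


Px = (3*(-12) + 7*(-18))/10 = -162/10 = -16.2000
Py = (3*(-20) + 7*6)/10 = -18/10 = -1.8000

P = (-16.2000, -1.8000)


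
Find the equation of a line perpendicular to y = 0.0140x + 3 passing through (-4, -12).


Perpendicular slope = -1/m1 = -1/0.0140 = -71.4286
b2 = y0 - m2*x0 = -12 - 4/0.0140 = -12 - 285.7143 = -297.7143

y = -71.4286x - 297.7143


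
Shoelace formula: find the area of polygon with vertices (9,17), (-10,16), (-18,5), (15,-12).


sum(xi*y_{i+1}) = 9*16 - 10*5 - 18*(-12) + 15*17 = 565
sum(yi*x_{i+1}) = 17*(-10) + 16*(-18) + 5*15 - 12*9 = -491
Area = |565 + 491|/2 = 1056/2 = 528.0000

528.0000 sq units


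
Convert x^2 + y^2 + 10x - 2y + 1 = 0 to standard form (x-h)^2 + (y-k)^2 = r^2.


h = -D/2 = -10/2 = -5
k = -E/2 = 2/2 = 1
r^2 = h^2 + k^2 - F = 25 + 1 - 1 = 25
r = 5

Center (-5, 1), radius = 5


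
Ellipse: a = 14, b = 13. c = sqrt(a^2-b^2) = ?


c^2 = 14^2 - 13^2 = 196 - 169 = 27
c = sqrt(27) = 5.1962

c = 5.1962


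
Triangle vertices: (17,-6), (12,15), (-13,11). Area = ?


17*(15-11) = 68
12*(11+ 6) = 204
-13*(-6-15) = 273
sum = 545
Area = |545|/2 = 272.5000

272.5000 sq units


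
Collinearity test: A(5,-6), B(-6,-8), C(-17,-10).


5*(-8+ 10) - 6*(-10+ 6) - 17*(-6+ 8)
= 10 + 24 - 34 = 0

Yes, collinear (determinant = 0)


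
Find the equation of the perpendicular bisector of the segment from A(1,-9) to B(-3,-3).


Midpoint = (-1, -6)
Slope of AB = dy/dx = 6/(-4) = -1.5000
Perp slope = -dx/dy = 4/6 = 0.6667
b = My - (perp slope)*Mx = -6 + (-4*(-1))/6 = -6 + 0.6667 = -5.3333

y = 0.6667x - 5.3333


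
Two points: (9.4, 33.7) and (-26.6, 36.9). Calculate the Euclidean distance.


dx = -26.6 - 9.4 = -36.0
dy = 36.9 - 33.7 = 3.2
d = sqrt(1296.0 + 10.24) = sqrt(1306.24) = 36.1419

36.1419


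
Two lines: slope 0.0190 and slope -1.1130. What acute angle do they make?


m1-m2 = 1.132
1+m1*m2 = 0.978853
tan(theta) = |1.132/0.978853| = 1.156456
theta = arctan(|1.132/0.978853|) = 49.1497 degrees (acute angle)

49.1497 degrees


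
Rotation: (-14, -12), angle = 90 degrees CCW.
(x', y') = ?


cos(90) = 0, sin(90) = 1
x' = -14*0 + 12*1 = 12
y' = -14*1 - 12*0 = -14

(12, -14)


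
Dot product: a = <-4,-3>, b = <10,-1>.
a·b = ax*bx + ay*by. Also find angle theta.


a·b = -4*10 - 3*(-1) = -40 + 3 = -37
|a| = sqrt(16+9) = 5.0000
|b| = sqrt(100+1) = 10.0499
cos(theta) = -37/(sqrt(25)*sqrt(101)) = -37/sqrt(2525) = -0.736328
theta = arccos(-37/sqrt(2525)) = 137.4195 degrees

a·b = -37, theta = 137.4195 deg


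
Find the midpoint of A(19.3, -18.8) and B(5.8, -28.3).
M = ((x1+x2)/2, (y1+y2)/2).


Mx = (19.3 + 5.8)/2 = 25.1/2 = 12.5500
My = (-18.8 - 28.3)/2 = -47.1/2 = -23.5500

(12.5500, -23.5500)


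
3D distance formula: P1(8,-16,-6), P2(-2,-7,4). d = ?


dx=-10, dy=9, dz=10
d = sqrt(100+81+100) = sqrt(281) = 16.7631

16.7631


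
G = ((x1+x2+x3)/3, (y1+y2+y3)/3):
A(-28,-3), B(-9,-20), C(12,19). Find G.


Gx = (-28- 9+12)/3 = -25/3 = -8.3333
Gy = (-3- 20+19)/3 = -4/3 = -1.3333

G = (-8.3333, -1.3333)


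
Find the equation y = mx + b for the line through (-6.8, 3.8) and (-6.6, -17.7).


m = (-21.5)/(0.2) = -107.5000
b = y1 - m*x1 = 3.8 - (-21.5*(-6.8))/(0.2) = 3.8 - 731.0000 = -727.2000

y = -107.5000x - 727.2000


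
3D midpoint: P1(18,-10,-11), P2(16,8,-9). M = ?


Mx = (18+16)/2 = 17.0000
My = (-10+8)/2 = -1.0000
Mz = (-11- 9)/2 = -10.0000

M = (17.0000, -1.0000, -10.0000)


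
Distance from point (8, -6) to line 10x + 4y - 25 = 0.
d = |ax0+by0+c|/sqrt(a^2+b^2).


|10*8 + 4*(-6) - 25| = |31| = 31
sqrt(100 + 16) = sqrt(116) = 10.7703
d = 31/sqrt(116) = 2.8783

2.8783


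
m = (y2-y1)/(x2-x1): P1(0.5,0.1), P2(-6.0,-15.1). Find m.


dy = -15.1 - 0.1 = -15.2
dx = -6.0 - 0.5 = -6.5
m = -15.2/(-6.5) = 2.3385

m = 2.3385


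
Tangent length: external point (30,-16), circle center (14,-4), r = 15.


d = sqrt((30-14)^2 + (-16+ 4)^2) = sqrt(256+144) = 20.0000
L = sqrt(400.0000 - 225) = sqrt(175.0000) = 13.2288

13.2288


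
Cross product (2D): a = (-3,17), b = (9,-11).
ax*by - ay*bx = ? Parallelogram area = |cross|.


cross = -3*(-11) - 17*9 = 33 - 153 = -120
Parallelogram area = |-120| = 120

cross = -120, parallelogram area = 120


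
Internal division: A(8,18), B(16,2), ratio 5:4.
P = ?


Px = (5*16 + 4*8)/9 = 112/9 = 12.4444
Py = (5*2 + 4*18)/9 = 82/9 = 9.1111

P = (12.4444, 9.1111)
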